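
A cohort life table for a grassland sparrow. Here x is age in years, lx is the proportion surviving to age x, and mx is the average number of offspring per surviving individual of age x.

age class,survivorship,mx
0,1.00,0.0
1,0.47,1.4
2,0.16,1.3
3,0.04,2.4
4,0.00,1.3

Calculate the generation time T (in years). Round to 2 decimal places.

lx·mx: 0, 0.658, 0.208, 0.096, 0 → R0 = 0.962
x·lx·mx: 0, 0.658, 0.416, 0.288, 0 → Σ = 1.362
T = 1.362 / 0.962 = 1.4158… → 1.42

1.42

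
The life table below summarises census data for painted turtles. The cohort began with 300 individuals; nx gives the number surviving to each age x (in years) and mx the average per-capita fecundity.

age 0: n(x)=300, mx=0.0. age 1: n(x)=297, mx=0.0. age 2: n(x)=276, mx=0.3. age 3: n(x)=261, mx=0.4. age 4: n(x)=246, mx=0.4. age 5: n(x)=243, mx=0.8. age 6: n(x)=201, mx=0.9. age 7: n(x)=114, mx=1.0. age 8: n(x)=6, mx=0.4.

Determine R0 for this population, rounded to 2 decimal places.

lx = nx/n0 = nx/300: 1, 0.99, 0.92, 0.87, 0.82, 0.81, 0.67, 0.38, 0.02
lx·mx by age: 0, 0, 0.276, 0.348, 0.328, 0.648, 0.603, 0.38, 0.008
R0 = Σ lx·mx = 2.591 → 2.59

2.59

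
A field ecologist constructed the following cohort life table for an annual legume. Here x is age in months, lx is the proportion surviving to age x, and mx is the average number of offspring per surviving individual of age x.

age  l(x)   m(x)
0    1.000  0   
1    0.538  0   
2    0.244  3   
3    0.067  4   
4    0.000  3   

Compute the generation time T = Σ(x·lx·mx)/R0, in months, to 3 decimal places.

2.268

lx·mx: 0, 0, 0.732, 0.268, 0 → R0 = 1
x·lx·mx: 0, 0, 1.464, 0.804, 0 → Σ = 2.268
T = 2.268 / 1 = 2.268 → 2.268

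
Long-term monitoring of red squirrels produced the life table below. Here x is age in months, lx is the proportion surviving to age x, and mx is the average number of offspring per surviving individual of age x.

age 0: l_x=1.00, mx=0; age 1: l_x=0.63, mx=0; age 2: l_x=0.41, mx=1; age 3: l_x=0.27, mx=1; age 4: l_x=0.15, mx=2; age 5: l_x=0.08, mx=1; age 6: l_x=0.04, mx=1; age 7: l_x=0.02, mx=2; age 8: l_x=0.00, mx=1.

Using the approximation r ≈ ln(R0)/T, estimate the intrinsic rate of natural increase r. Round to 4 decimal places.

R0 = Σ lx·mx = 0 + 0 + 0.41 + 0.27 + 0.3 + 0.08 + 0.04 + 0.04 + 0 = 1.14
Σ x·lx·mx = 3.75; T = 3.75/1.14 = 3.28947…
r ≈ ln(R0)/T = ln(1.14)/3.28947… = 0.039833… → 0.0398

0.0398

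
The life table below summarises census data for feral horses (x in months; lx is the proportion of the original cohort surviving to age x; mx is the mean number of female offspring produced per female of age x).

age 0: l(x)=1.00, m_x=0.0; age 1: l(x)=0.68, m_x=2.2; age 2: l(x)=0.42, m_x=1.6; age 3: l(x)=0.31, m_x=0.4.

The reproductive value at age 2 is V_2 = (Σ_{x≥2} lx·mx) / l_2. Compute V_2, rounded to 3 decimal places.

1.895

lx·mx for x ≥ 2: 0.672, 0.124 → sum = 0.796
V_2 = 0.796 / l_2 = 0.796 / 0.42 = 1.895238… → 1.895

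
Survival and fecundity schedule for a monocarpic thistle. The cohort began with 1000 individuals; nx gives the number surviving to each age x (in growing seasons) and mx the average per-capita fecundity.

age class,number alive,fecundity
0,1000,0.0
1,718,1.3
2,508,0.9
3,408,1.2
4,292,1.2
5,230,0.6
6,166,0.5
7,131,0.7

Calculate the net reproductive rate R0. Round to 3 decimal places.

lx = nx/n0 = nx/1000: 1, 0.718, 0.508, 0.408, 0.292, 0.23, 0.166, 0.131
lx·mx by age: 0, 0.9334, 0.4572, 0.4896, 0.3504, 0.138, 0.083, 0.0917
R0 = Σ lx·mx = 2.5433 → 2.543

2.543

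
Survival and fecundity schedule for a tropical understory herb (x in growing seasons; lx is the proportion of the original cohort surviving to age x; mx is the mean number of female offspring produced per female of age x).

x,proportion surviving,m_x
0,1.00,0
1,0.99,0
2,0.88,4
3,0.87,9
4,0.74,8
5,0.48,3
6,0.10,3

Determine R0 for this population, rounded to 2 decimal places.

19.01

lx·mx by age: 0, 0, 3.52, 7.83, 5.92, 1.44, 0.3
R0 = Σ lx·mx = 19.01 → 19.01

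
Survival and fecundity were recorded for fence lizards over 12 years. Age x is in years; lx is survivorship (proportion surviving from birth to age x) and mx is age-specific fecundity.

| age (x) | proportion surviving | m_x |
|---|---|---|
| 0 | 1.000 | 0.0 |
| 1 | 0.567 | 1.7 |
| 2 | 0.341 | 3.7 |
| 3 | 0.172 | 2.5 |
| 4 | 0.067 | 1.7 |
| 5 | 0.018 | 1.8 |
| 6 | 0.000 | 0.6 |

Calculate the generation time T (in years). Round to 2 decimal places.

lx·mx: 0, 0.9639, 1.2617, 0.43, 0.1139, 0.0324, 0 → R0 = 2.8019
x·lx·mx: 0, 0.9639, 2.5234, 1.29, 0.4556, 0.162, 0 → Σ = 5.3949
T = 5.3949 / 2.8019 = 1.925443… → 1.93

1.93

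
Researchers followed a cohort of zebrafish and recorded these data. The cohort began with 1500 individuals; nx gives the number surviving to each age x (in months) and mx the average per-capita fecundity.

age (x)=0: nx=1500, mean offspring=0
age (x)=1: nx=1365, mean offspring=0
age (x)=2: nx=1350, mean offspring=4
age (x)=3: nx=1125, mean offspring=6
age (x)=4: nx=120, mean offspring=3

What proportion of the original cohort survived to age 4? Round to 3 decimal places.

l_4 = n_4/n_0 = 120/1500 = 0.08 → 0.080

0.080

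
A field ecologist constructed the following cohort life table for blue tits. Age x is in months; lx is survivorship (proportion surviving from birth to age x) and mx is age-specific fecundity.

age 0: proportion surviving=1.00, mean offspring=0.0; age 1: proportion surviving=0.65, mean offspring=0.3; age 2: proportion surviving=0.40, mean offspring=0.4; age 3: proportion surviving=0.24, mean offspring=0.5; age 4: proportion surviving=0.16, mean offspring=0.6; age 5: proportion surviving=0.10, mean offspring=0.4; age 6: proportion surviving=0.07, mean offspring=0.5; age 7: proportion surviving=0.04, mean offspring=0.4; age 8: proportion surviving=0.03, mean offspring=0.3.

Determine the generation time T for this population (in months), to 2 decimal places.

2.76

lx·mx: 0, 0.195, 0.16, 0.12, 0.096, 0.04, 0.035, 0.016, 0.009 → R0 = 0.671
x·lx·mx: 0, 0.195, 0.32, 0.36, 0.384, 0.2, 0.21, 0.112, 0.072 → Σ = 1.853
T = 1.853 / 0.671 = 2.76155… → 2.76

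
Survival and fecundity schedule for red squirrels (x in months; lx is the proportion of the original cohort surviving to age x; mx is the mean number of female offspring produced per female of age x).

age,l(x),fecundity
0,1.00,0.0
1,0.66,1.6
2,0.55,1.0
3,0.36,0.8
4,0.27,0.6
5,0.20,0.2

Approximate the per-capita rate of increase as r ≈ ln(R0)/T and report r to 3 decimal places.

0.401

R0 = Σ lx·mx = 0 + 1.056 + 0.55 + 0.288 + 0.162 + 0.04 = 2.096
Σ x·lx·mx = 3.868; T = 3.868/2.096 = 1.84542…
r ≈ ln(R0)/T = ln(2.096)/1.84542… = 0.40101… → 0.401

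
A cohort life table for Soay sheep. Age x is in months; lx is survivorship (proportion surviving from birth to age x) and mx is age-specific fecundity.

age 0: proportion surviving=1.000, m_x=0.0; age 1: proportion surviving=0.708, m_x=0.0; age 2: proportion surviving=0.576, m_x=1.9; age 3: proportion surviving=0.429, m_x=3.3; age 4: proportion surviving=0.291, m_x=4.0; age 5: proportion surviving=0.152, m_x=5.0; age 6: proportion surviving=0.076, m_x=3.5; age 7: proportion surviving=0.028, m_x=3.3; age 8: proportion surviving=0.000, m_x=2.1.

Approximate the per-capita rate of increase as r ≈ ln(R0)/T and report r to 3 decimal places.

0.438

R0 = Σ lx·mx = 0 + 0 + 1.0944 + 1.4157 + 1.164 + 0.76 + 0.266 + 0.0924 + 0 = 4.7925
Σ x·lx·mx = 17.1347; T = 17.1347/4.7925 = 3.57532…
r ≈ ln(R0)/T = ln(4.7925)/3.57532… = 0.4383… → 0.438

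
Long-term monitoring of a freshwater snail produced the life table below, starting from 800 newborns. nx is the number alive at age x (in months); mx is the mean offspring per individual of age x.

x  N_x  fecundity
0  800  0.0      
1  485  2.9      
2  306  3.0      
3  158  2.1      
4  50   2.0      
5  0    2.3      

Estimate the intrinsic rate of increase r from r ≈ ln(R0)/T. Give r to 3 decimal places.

0.735

lx = nx/n0 = nx/800: 1, 0.60625, 0.3825, 0.1975, 0.0625, 0
R0 = Σ lx·mx = 0 + 1.75813… + 1.1475 + 0.41475 + 0.125 + 0 = 3.445375
Σ x·lx·mx = 5.797375; T = 5.797375/3.445375 = 1.68265…
r ≈ ln(R0)/T = ln(3.445375)/1.68265… = 0.73517… → 0.735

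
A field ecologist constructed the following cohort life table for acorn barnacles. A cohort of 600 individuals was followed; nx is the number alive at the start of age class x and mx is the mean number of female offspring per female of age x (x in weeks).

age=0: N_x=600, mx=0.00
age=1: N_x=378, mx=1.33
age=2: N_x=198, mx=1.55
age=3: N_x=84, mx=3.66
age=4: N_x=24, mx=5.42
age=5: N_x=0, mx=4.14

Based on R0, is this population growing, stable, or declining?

lx = nx/n0 = nx/600: 1, 0.63, 0.33, 0.14, 0.04, 0
R0 = Σ lx·mx = 0 + 0.8379 + 0.5115 + 0.5124 + 0.2168 + 0 = 2.0786
R0 > 1, so the population is growing.

growing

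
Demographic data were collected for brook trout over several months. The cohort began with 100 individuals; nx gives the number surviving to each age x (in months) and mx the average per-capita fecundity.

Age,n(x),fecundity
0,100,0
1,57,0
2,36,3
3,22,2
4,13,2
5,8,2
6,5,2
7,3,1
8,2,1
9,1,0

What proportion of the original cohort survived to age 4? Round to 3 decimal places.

0.130

l_4 = n_4/n_0 = 13/100 = 0.13 → 0.130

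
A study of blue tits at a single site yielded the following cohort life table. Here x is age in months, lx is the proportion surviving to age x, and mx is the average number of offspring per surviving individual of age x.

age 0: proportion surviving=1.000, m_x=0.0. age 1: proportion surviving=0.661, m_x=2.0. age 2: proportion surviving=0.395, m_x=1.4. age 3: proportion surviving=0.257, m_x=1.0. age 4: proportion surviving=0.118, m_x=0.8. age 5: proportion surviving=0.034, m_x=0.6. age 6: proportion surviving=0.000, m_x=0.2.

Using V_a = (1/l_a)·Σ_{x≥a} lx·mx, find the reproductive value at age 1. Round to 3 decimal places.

lx·mx for x ≥ 1: 1.322, 0.553, 0.257, 0.0944, 0.0204, 0 → sum = 2.2468
V_1 = 2.2468 / l_1 = 2.2468 / 0.661 = 3.399092… → 3.399

3.399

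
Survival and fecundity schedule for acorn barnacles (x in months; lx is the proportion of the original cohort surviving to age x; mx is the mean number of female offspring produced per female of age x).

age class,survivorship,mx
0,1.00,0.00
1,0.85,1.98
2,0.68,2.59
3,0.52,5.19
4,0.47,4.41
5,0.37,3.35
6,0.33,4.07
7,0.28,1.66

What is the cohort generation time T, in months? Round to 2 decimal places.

lx·mx: 0, 1.683, 1.7612, 2.6988, 2.0727, 1.2395, 1.3431, 0.4648 → R0 = 11.2631
x·lx·mx: 0, 1.683, 3.5224, 8.0964, 8.2908, 6.1975, 8.0586, 3.2536 → Σ = 39.1023
T = 39.1023 / 11.2631 = 3.471717… → 3.47

3.47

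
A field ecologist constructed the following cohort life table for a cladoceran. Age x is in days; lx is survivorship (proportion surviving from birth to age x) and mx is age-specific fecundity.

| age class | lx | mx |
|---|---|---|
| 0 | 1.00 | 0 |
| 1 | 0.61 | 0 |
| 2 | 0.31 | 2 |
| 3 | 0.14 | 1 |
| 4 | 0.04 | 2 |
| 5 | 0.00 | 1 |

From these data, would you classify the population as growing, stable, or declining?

declining

R0 = Σ lx·mx = 0 + 0 + 0.62 + 0.14 + 0.08 + 0 = 0.84
R0 < 1, so the population is declining.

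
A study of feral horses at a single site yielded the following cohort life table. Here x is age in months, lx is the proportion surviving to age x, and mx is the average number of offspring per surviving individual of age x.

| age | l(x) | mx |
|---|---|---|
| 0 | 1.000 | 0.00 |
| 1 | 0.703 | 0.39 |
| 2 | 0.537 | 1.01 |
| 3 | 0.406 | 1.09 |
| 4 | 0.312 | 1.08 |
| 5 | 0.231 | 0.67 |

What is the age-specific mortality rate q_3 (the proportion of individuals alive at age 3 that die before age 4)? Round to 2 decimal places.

q_3 = (l_3 − l_4) / l_3 = (0.406 − 0.312) / 0.406
     = 0.094 / 0.406 = 0.231527… → 0.23

0.23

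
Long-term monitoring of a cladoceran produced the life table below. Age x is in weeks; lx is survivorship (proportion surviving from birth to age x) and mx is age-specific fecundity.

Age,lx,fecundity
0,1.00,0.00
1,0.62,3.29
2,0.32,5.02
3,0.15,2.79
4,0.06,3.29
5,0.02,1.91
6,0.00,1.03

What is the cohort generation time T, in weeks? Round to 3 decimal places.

lx·mx: 0, 2.0398, 1.6064, 0.4185, 0.1974, 0.0382, 0 → R0 = 4.3003
x·lx·mx: 0, 2.0398, 3.2128, 1.2555, 0.7896, 0.191, 0 → Σ = 7.4887
T = 7.4887 / 4.3003 = 1.741437… → 1.741

1.741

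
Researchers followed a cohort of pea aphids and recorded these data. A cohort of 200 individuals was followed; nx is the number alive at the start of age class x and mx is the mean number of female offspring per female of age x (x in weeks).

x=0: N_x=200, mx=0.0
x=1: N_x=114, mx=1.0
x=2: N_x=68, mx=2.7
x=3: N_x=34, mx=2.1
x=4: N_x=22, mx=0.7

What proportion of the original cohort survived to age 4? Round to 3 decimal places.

l_4 = n_4/n_0 = 22/200 = 0.11 → 0.110

0.110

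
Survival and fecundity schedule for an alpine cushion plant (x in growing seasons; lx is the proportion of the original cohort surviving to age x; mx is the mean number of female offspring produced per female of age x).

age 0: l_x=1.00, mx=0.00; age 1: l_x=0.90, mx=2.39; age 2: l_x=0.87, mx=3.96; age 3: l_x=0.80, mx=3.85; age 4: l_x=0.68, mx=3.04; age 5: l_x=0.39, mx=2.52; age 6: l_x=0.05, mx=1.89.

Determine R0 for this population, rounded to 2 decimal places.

11.82

lx·mx by age: 0, 2.151, 3.4452, 3.08, 2.0672, 0.9828, 0.0945
R0 = Σ lx·mx = 11.8207 → 11.82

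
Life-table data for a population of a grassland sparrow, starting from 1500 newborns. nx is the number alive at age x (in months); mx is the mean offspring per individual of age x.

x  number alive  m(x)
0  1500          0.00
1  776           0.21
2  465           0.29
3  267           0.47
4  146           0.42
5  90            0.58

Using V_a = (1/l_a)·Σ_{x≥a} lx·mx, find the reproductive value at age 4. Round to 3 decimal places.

lx = nx/n0 = nx/1500: 1, 0.51733…, 0.31, 0.178, 0.09733…, 0.06
lx·mx for x ≥ 4: 0.04088…, 0.0348 → sum = 0.07568…
V_4 = 0.07568… / l_4 = 0.07568… / 0.097333… = 0.777534… → 0.778

0.778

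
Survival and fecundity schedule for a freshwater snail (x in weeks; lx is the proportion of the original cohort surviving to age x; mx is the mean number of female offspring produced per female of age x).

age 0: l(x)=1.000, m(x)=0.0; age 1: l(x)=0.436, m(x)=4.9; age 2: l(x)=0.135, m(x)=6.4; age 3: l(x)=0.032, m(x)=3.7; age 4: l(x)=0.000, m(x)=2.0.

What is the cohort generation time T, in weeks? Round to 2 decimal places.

1.35

lx·mx: 0, 2.1364, 0.864, 0.1184, 0 → R0 = 3.1188
x·lx·mx: 0, 2.1364, 1.728, 0.3552, 0 → Σ = 4.2196
T = 4.2196 / 3.1188 = 1.352956… → 1.35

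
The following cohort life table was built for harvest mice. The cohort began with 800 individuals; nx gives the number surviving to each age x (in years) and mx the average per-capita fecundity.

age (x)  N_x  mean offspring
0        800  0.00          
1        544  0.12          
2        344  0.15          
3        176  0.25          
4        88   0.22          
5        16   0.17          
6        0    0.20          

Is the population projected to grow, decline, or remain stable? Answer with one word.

declining

lx = nx/n0 = nx/800: 1, 0.68, 0.43, 0.22, 0.11, 0.02, 0
R0 = Σ lx·mx = 0 + 0.0816 + 0.0645 + 0.055 + 0.0242 + 0.0034 + 0 = 0.2287
R0 < 1, so the population is declining.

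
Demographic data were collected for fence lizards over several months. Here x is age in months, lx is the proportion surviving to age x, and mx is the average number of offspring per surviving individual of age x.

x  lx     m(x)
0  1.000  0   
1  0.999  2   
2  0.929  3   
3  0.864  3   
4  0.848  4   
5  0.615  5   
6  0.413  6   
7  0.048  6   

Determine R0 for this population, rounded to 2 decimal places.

16.61

lx·mx by age: 0, 1.998, 2.787, 2.592, 3.392, 3.075, 2.478, 0.288
R0 = Σ lx·mx = 16.61 → 16.61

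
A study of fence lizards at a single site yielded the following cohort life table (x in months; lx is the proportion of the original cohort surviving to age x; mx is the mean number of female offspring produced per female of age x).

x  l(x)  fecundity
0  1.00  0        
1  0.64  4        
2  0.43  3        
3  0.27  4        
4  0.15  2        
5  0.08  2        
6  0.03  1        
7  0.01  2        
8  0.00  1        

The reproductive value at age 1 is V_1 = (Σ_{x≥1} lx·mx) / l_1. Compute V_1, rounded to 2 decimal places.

8.50

lx·mx for x ≥ 1: 2.56, 1.29, 1.08, 0.3, 0.16, 0.03, 0.02, 0 → sum = 5.44
V_1 = 5.44 / l_1 = 5.44 / 0.64 = 8.5 → 8.50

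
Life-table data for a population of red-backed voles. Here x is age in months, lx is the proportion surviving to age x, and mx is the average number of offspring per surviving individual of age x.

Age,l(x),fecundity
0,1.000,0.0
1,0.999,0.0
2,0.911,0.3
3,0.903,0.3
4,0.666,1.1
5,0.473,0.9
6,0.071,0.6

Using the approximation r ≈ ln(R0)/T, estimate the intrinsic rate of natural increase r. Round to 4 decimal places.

0.1456

R0 = Σ lx·mx = 0 + 0 + 0.2733 + 0.2709 + 0.7326 + 0.4257 + 0.0426 = 1.7451
Σ x·lx·mx = 6.6738; T = 6.6738/1.7451 = 3.82431…
r ≈ ln(R0)/T = ln(1.7451)/3.82431… = 0.145598… → 0.1456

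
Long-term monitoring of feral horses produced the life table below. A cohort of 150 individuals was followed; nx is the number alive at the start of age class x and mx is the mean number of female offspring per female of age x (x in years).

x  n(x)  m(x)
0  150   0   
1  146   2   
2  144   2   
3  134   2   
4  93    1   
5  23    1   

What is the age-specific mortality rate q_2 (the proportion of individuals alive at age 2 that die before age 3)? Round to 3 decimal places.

0.069

lx = nx/n0 = nx/150: 1, 0.97333…, 0.96, 0.89333…, 0.62, 0.15333…
q_2 = (l_2 − l_3) / l_2 = (0.96 − 0.893333…) / 0.96
     = 0.066667… / 0.96 = 0.069444… → 0.069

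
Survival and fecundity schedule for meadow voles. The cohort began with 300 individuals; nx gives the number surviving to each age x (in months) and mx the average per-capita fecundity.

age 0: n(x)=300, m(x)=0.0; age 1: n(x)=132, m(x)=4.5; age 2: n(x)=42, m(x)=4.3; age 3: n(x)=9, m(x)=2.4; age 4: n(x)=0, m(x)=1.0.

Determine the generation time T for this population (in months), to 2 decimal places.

1.28

lx = nx/n0 = nx/300: 1, 0.44, 0.14, 0.03, 0
lx·mx: 0, 1.98, 0.602, 0.072, 0 → R0 = 2.654
x·lx·mx: 0, 1.98, 1.204, 0.216, 0 → Σ = 3.4
T = 3.4 / 2.654 = 1.281085… → 1.28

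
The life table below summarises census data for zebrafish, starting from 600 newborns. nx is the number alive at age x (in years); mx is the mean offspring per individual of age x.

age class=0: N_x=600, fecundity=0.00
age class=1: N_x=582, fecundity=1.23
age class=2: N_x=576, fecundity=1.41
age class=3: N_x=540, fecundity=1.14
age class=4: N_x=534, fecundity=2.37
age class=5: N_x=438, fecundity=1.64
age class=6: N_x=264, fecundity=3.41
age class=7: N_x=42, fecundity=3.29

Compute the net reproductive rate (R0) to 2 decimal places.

lx = nx/n0 = nx/600: 1, 0.97, 0.96, 0.9, 0.89, 0.73, 0.44, 0.07
lx·mx by age: 0, 1.1931, 1.3536, 1.026, 2.1093, 1.1972, 1.5004, 0.2303
R0 = Σ lx·mx = 8.6099 → 8.61

8.61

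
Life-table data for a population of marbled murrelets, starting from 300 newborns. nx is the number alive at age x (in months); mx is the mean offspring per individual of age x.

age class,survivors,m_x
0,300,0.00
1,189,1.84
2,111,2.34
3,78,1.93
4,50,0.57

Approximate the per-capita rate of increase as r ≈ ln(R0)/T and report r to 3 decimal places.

0.529

lx = nx/n0 = nx/300: 1, 0.63, 0.37, 0.26, 0.16667…
R0 = Σ lx·mx = 0 + 1.1592 + 0.8658 + 0.5018 + 0.095… = 2.6218…
Σ x·lx·mx = 4.7762…; T = 4.7762…/2.6218… = 1.82173…
r ≈ ln(R0)/T = ln(2.6218…)/1.82173… = 0.52909… → 0.529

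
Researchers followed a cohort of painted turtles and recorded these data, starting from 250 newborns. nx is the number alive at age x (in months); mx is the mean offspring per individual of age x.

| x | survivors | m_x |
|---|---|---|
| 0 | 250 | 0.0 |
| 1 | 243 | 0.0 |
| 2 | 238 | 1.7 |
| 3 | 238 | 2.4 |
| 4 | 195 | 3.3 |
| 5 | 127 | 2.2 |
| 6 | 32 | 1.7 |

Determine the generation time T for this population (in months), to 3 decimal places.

lx = nx/n0 = nx/250: 1, 0.972, 0.952, 0.952, 0.78, 0.508, 0.128
lx·mx: 0, 0, 1.6184, 2.2848, 2.574, 1.1176, 0.2176 → R0 = 7.8124
x·lx·mx: 0, 0, 3.2368, 6.8544, 10.296, 5.588, 1.3056 → Σ = 27.2808
T = 27.2808 / 7.8124 = 3.491987… → 3.492

3.492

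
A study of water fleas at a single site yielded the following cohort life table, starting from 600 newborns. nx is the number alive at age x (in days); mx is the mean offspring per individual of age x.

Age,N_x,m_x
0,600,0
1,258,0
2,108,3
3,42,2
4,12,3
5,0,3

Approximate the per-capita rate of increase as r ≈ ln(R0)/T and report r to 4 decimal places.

lx = nx/n0 = nx/600: 1, 0.43, 0.18, 0.07, 0.02, 0
R0 = Σ lx·mx = 0 + 0 + 0.54 + 0.14 + 0.06 + 0 = 0.74
Σ x·lx·mx = 1.74; T = 1.74/0.74 = 2.35135…
r ≈ ln(R0)/T = ln(0.74)/2.35135… = -0.128056… → -0.1281

-0.1281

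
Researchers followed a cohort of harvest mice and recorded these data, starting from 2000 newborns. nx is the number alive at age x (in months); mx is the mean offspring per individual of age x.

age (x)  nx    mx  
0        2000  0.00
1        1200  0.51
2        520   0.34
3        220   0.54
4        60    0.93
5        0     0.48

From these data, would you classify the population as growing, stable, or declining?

lx = nx/n0 = nx/2000: 1, 0.6, 0.26, 0.11, 0.03, 0
R0 = Σ lx·mx = 0 + 0.306 + 0.0884 + 0.0594 + 0.0279 + 0 = 0.4817
R0 < 1, so the population is declining.

declining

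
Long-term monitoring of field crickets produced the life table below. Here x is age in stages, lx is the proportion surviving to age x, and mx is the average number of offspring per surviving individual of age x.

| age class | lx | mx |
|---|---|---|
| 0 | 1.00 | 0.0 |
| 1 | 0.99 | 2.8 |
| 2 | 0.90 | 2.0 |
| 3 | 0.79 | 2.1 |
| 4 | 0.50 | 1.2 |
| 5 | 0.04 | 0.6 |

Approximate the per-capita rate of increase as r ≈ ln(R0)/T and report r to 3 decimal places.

R0 = Σ lx·mx = 0 + 2.772 + 1.8 + 1.659 + 0.6 + 0.024 = 6.855
Σ x·lx·mx = 13.869; T = 13.869/6.855 = 2.02319…
r ≈ ln(R0)/T = ln(6.855)/2.02319… = 0.95145… → 0.951

0.951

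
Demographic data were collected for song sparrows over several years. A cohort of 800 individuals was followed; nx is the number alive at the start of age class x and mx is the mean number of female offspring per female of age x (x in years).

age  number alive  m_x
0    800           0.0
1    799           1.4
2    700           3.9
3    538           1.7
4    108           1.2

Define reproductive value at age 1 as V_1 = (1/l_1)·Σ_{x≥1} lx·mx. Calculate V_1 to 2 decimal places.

6.12

lx = nx/n0 = nx/800: 1, 0.99875, 0.875, 0.6725, 0.135
lx·mx for x ≥ 1: 1.39825, 3.4125, 1.14325, 0.162 → sum = 6.116
V_1 = 6.116 / l_1 = 6.116 / 0.99875 = 6.123655… → 6.12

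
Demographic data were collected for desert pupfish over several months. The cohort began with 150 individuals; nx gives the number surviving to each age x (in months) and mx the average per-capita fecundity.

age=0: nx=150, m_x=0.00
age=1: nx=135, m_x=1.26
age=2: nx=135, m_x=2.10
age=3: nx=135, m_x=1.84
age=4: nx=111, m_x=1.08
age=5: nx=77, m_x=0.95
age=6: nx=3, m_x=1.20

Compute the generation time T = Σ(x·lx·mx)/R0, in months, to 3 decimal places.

2.614

lx = nx/n0 = nx/150: 1, 0.9, 0.9, 0.9, 0.74, 0.51333…, 0.02
lx·mx: 0, 1.134, 1.89, 1.656, 0.7992, 0.487667…, 0.024 → R0 = 5.990867…
x·lx·mx: 0, 1.134, 3.78, 4.968, 3.1968, 2.438333…, 0.144 → Σ = 15.661133…
T = 15.661133… / 5.990867… = 2.614168… → 2.614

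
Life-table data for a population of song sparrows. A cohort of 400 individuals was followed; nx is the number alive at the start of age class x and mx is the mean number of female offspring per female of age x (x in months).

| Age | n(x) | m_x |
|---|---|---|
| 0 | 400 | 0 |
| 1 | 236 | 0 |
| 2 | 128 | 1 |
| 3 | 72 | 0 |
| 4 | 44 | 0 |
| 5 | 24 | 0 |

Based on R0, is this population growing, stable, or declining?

lx = nx/n0 = nx/400: 1, 0.59, 0.32, 0.18, 0.11, 0.06
R0 = Σ lx·mx = 0 + 0 + 0.32 + 0 + 0 + 0 = 0.32
R0 < 1, so the population is declining.

declining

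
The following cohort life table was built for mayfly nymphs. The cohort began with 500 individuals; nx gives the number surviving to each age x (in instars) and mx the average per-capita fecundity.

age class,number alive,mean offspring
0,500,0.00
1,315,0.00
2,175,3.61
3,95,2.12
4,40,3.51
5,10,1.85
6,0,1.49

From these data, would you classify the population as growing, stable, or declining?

growing

lx = nx/n0 = nx/500: 1, 0.63, 0.35, 0.19, 0.08, 0.02, 0
R0 = Σ lx·mx = 0 + 0 + 1.2635 + 0.4028 + 0.2808 + 0.037 + 0 = 1.9841
R0 > 1, so the population is growing.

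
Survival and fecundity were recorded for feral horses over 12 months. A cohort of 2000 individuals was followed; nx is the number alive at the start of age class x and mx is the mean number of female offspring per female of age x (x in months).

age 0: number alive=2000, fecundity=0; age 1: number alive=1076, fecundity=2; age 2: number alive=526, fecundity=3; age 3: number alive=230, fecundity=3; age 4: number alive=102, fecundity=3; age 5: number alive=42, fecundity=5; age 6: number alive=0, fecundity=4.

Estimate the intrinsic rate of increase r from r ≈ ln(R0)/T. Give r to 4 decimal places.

0.4620

lx = nx/n0 = nx/2000: 1, 0.538, 0.263, 0.115, 0.051, 0.021, 0
R0 = Σ lx·mx = 0 + 1.076 + 0.789 + 0.345 + 0.153 + 0.105 + 0 = 2.468
Σ x·lx·mx = 4.826; T = 4.826/2.468 = 1.95543…
r ≈ ln(R0)/T = ln(2.468)/1.95543… = 0.462… → 0.4620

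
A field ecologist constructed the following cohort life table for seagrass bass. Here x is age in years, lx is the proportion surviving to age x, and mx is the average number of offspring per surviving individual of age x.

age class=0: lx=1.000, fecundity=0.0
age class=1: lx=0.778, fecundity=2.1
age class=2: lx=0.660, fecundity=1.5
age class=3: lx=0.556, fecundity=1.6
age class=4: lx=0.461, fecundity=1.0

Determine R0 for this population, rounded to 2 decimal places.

3.97

lx·mx by age: 0, 1.6338, 0.99, 0.8896, 0.461
R0 = Σ lx·mx = 3.9744 → 3.97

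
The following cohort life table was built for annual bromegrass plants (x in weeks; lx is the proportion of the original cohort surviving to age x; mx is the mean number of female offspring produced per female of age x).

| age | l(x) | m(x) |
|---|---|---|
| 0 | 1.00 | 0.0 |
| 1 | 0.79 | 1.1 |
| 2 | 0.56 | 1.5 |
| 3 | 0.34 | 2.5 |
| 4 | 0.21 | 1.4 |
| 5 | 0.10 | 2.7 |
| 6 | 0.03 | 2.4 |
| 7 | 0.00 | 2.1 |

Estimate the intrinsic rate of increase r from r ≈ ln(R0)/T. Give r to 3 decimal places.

0.461

R0 = Σ lx·mx = 0 + 0.869 + 0.84 + 0.85 + 0.294 + 0.27 + 0.072 + 0 = 3.195
Σ x·lx·mx = 8.057; T = 8.057/3.195 = 2.52175…
r ≈ ln(R0)/T = ln(3.195)/2.52175… = 0.46063… → 0.461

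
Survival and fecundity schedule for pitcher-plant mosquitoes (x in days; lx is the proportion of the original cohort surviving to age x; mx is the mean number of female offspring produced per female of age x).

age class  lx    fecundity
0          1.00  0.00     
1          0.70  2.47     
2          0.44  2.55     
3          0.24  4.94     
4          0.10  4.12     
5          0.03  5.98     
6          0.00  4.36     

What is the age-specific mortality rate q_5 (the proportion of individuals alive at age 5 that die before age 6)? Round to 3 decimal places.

1.000

q_5 = (l_5 − l_6) / l_5 = (0.03 − 0) / 0.03
     = 0.03 / 0.03 = 1 → 1.000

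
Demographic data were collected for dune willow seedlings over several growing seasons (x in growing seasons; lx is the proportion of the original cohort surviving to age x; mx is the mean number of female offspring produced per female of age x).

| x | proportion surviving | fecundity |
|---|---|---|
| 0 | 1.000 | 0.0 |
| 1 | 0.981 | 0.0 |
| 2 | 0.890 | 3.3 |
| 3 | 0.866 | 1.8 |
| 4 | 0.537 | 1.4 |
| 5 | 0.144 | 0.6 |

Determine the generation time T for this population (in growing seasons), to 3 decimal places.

2.623

lx·mx: 0, 0, 2.937, 1.5588, 0.7518, 0.0864 → R0 = 5.334
x·lx·mx: 0, 0, 5.874, 4.6764, 3.0072, 0.432 → Σ = 13.9896
T = 13.9896 / 5.334 = 2.622722… → 2.623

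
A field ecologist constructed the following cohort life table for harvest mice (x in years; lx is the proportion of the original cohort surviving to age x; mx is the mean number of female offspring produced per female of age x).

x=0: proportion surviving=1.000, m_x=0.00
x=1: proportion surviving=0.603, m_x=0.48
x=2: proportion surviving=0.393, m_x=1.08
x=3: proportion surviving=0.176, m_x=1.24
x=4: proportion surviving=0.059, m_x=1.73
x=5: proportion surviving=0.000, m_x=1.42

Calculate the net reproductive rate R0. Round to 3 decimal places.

lx·mx by age: 0, 0.28944, 0.42444, 0.21824, 0.10207, 0
R0 = Σ lx·mx = 1.03419 → 1.034

1.034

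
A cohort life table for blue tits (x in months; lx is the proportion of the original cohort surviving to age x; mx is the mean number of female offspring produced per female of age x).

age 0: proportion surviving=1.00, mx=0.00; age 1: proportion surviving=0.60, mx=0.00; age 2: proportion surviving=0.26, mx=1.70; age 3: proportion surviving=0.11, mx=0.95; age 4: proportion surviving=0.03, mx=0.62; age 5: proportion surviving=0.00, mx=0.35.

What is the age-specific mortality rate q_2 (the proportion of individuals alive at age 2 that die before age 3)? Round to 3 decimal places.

q_2 = (l_2 − l_3) / l_2 = (0.26 − 0.11) / 0.26
     = 0.15 / 0.26 = 0.576923… → 0.577

0.577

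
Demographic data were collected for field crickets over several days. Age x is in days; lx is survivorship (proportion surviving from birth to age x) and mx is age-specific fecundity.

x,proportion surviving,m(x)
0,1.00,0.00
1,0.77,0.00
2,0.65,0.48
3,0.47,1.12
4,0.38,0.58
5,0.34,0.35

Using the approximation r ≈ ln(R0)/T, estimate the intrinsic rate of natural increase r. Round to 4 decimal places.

0.0524

R0 = Σ lx·mx = 0 + 0 + 0.312 + 0.5264 + 0.2204 + 0.119 = 1.1778
Σ x·lx·mx = 3.6798; T = 3.6798/1.1778 = 3.1243…
r ≈ ln(R0)/T = ln(1.1778)/3.1243… = 0.052379… → 0.0524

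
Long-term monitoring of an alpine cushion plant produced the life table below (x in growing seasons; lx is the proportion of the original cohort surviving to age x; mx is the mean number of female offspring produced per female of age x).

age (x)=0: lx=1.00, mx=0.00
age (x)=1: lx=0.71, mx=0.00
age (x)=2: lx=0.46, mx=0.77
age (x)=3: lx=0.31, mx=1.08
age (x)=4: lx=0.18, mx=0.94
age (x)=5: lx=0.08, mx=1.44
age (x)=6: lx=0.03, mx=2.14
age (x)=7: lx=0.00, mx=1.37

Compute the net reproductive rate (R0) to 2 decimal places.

1.04

lx·mx by age: 0, 0, 0.3542, 0.3348, 0.1692, 0.1152, 0.0642, 0
R0 = Σ lx·mx = 1.0376 → 1.04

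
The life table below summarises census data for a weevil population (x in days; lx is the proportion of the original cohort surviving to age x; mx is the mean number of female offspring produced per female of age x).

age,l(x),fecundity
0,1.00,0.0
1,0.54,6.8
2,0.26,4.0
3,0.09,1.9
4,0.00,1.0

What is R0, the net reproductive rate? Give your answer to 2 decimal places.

4.88

lx·mx by age: 0, 3.672, 1.04, 0.171, 0
R0 = Σ lx·mx = 4.883 → 4.88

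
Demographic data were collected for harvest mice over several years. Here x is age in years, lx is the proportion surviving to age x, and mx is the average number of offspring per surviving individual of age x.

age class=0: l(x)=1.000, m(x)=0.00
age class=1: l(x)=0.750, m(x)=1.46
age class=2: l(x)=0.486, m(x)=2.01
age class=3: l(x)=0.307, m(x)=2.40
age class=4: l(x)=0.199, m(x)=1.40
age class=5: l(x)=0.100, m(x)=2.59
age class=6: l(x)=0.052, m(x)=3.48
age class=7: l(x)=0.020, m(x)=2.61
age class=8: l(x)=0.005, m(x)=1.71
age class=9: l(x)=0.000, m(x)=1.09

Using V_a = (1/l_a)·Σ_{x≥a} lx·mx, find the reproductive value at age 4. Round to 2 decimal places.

lx·mx for x ≥ 4: 0.2786, 0.259, 0.18096, 0.0522, 0.00855, 0 → sum = 0.77931
V_4 = 0.77931 / l_4 = 0.77931 / 0.199 = 3.916131… → 3.92

3.92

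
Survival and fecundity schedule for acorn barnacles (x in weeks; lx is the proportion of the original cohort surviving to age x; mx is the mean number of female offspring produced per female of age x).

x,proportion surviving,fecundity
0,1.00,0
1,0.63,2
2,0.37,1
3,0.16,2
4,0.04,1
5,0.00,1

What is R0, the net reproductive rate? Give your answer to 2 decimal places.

lx·mx by age: 0, 1.26, 0.37, 0.32, 0.04, 0
R0 = Σ lx·mx = 1.99 → 1.99

1.99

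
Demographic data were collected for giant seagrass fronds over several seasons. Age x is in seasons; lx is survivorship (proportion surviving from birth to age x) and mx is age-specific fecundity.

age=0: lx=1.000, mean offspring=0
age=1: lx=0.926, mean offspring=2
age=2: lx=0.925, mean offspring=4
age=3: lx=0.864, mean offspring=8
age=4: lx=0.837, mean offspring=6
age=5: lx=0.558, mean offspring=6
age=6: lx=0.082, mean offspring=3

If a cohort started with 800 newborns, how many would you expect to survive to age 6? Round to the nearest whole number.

66

Expected survivors = N0 · l_6 = 800 × 0.082 = 65.6 → 66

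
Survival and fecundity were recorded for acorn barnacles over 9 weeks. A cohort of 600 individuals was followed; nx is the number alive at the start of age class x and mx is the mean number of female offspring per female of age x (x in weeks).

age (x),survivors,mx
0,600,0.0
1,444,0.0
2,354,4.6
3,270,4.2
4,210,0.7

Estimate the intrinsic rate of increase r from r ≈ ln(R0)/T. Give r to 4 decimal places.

0.6338

lx = nx/n0 = nx/600: 1, 0.74, 0.59, 0.45, 0.35
R0 = Σ lx·mx = 0 + 0 + 2.714 + 1.89 + 0.245 = 4.849
Σ x·lx·mx = 12.078; T = 12.078/4.849 = 2.49082…
r ≈ ln(R0)/T = ln(4.849)/2.49082… = 0.633836… → 0.6338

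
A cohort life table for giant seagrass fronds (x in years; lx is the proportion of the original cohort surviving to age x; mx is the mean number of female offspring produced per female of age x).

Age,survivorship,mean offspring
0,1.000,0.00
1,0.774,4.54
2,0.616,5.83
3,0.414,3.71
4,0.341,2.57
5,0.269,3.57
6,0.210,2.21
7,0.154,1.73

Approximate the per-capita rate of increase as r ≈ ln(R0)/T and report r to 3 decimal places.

R0 = Σ lx·mx = 0 + 3.51396 + 3.59128 + 1.53594 + 0.87637 + 0.96033 + 0.4641 + 0.26642 = 11.2084
Σ x·lx·mx = 28.26101; T = 28.26101/11.2084 = 2.52141…
r ≈ ln(R0)/T = ln(11.2084)/2.52141… = 0.95846… → 0.958

0.958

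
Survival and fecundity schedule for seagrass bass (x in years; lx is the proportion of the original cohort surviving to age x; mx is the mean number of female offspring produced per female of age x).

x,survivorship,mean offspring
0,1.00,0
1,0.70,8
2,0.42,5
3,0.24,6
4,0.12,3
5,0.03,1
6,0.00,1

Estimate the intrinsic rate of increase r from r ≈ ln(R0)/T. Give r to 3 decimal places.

R0 = Σ lx·mx = 0 + 5.6 + 2.1 + 1.44 + 0.36 + 0.03 + 0 = 9.53
Σ x·lx·mx = 15.71; T = 15.71/9.53 = 1.64848…
r ≈ ln(R0)/T = ln(9.53)/1.64848… = 1.36759… → 1.368

1.368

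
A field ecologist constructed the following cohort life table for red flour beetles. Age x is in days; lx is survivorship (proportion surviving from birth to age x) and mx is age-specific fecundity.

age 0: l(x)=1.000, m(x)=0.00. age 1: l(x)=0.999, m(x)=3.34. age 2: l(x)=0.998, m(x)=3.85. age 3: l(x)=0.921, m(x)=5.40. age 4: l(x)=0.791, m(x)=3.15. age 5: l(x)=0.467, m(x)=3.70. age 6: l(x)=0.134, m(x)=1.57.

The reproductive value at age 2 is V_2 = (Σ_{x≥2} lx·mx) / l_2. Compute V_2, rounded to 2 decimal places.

lx·mx for x ≥ 2: 3.8423, 4.9734, 2.49165, 1.7279, 0.21038 → sum = 13.24563
V_2 = 13.24563 / l_2 = 13.24563 / 0.998 = 13.272174… → 13.27

13.27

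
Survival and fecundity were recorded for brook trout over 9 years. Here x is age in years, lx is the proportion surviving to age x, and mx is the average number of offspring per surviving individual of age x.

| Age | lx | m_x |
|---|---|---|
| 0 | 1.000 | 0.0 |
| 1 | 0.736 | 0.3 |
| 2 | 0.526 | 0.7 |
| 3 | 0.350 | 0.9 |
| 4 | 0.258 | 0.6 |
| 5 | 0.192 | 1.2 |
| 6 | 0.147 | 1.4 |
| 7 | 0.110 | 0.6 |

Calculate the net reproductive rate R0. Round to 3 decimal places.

lx·mx by age: 0, 0.2208, 0.3682, 0.315, 0.1548, 0.2304, 0.2058, 0.066
R0 = Σ lx·mx = 1.561 → 1.561

1.561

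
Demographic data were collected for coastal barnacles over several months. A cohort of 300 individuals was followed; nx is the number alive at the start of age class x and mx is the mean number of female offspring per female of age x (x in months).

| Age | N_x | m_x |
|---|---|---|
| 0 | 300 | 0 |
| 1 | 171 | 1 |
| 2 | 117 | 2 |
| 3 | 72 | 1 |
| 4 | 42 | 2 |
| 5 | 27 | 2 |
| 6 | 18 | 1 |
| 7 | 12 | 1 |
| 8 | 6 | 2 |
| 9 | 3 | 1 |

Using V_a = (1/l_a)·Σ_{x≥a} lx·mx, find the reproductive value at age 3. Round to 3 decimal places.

3.542

lx = nx/n0 = nx/300: 1, 0.57, 0.39, 0.24, 0.14, 0.09, 0.06, 0.04, 0.02, 0.01
lx·mx for x ≥ 3: 0.24, 0.28, 0.18, 0.06, 0.04, 0.04, 0.01 → sum = 0.85
V_3 = 0.85 / l_3 = 0.85 / 0.24 = 3.541667… → 3.542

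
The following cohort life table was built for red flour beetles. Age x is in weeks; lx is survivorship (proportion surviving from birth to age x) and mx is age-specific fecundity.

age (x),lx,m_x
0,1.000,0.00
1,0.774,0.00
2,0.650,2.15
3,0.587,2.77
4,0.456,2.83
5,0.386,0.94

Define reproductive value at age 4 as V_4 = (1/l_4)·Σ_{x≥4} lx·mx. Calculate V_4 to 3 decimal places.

lx·mx for x ≥ 4: 1.29048, 0.36284 → sum = 1.65332
V_4 = 1.65332 / l_4 = 1.65332 / 0.456 = 3.625702… → 3.626

3.626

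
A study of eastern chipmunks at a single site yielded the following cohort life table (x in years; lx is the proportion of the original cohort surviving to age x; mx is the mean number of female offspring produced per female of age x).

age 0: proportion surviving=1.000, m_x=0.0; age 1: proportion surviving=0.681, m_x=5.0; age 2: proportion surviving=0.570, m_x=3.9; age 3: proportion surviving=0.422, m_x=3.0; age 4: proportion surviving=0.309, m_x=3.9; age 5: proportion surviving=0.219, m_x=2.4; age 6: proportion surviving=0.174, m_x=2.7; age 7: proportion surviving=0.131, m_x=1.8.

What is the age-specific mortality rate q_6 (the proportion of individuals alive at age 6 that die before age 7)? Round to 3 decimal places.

q_6 = (l_6 − l_7) / l_6 = (0.174 − 0.131) / 0.174
     = 0.043 / 0.174 = 0.247126… → 0.247

0.247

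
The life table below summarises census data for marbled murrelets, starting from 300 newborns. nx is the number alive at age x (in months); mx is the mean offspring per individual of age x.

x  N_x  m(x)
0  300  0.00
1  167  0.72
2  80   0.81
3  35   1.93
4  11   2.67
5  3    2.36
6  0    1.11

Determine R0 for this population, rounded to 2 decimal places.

0.96

lx = nx/n0 = nx/300: 1, 0.55667…, 0.26667…, 0.11667…, 0.03667…, 0.01, 0
lx·mx by age: 0, 0.4008…, 0.216…, 0.225167…, 0.0979…, 0.0236, 0
R0 = Σ lx·mx = 0.963467… → 0.96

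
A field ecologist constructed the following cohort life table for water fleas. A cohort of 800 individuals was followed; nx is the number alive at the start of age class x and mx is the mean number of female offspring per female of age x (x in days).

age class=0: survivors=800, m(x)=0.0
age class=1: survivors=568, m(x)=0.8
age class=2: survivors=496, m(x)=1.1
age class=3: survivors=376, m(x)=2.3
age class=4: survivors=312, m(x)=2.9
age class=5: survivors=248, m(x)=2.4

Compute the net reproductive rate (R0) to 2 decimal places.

lx = nx/n0 = nx/800: 1, 0.71, 0.62, 0.47, 0.39, 0.31
lx·mx by age: 0, 0.568, 0.682, 1.081, 1.131, 0.744
R0 = Σ lx·mx = 4.206 → 4.21

4.21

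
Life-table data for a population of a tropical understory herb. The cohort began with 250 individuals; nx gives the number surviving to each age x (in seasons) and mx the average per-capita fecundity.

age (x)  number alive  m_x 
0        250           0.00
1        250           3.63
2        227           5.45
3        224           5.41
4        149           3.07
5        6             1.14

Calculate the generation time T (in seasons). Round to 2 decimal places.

lx = nx/n0 = nx/250: 1, 1, 0.908, 0.896, 0.596, 0.024
lx·mx: 0, 3.63, 4.9486, 4.84736, 1.82972, 0.02736 → R0 = 15.28304
x·lx·mx: 0, 3.63, 9.8972, 14.54208, 7.31888, 0.1368 → Σ = 35.52496
T = 35.52496 / 15.28304 = 2.324469… → 2.32

2.32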